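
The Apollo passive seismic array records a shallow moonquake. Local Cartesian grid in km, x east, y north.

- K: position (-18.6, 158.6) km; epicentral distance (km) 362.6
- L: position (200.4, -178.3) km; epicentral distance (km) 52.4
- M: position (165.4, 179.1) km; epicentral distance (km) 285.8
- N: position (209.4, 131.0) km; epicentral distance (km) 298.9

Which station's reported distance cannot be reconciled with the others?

Solve using three stations at a time. Using K, L, N (subtract circle equations pairwise → linear system) gives (x, y) ≈ (150.7, -162.1).
Distances from that point to each station vs reported:
  K: calculated 362.6 vs reported 362.6 → residual 0.0 km
  L: calculated 52.3 vs reported 52.4 → residual 0.1 km
  M: calculated 341.5 vs reported 285.8 → residual 55.7 km
  N: calculated 298.9 vs reported 298.9 → residual 0.0 km
K, L, N are mutually consistent (residuals ≈ 0); M is off by 55.7 km.

M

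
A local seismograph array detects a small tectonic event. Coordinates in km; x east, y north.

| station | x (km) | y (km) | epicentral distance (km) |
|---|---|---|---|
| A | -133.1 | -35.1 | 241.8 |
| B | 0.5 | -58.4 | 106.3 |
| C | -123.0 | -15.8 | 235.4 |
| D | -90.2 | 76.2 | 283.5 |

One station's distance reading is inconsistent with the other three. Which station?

D

Solve using three stations at a time. Using A, B, C (subtract circle equations pairwise → linear system) gives (x, y) ≈ (106.3, -69.0).
Distances from that point to each station vs reported:
  A: calculated 241.8 vs reported 241.8 → residual 0.0 km
  B: calculated 106.4 vs reported 106.3 → residual 0.1 km
  C: calculated 235.4 vs reported 235.4 → residual 0.0 km
  D: calculated 244.4 vs reported 283.5 → residual 39.1 km
A, B, C are mutually consistent (residuals ≈ 0); D is off by 39.1 km.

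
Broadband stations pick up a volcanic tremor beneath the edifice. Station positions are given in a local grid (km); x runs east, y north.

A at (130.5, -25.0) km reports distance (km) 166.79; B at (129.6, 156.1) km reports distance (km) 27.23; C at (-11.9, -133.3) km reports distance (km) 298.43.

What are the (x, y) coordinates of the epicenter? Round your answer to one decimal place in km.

Circle about each station: (x − 130.5)² + (y + 25.0)² = 166.79²; (x − 129.6)² + (y − 156.1)² = 27.23²; (x + 11.9)² + (y + 133.3)² = 298.43².
Subtracting pairs of circle equations eliminates x²+y² and gives linear equations (the radical axes):
-1.8 x + 362.2 y = 50585.55
-284.8 x − 216.6 y = -60986.31
Solving the 2×2 system: x ≈ 107.5, y ≈ 140.2 km.

(107.5, 140.2)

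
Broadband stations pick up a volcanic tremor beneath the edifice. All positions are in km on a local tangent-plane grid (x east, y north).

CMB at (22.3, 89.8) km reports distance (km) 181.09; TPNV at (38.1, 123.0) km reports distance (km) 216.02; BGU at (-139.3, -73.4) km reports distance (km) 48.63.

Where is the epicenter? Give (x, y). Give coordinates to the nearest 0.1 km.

x ≈ -106.6 km, y ≈ -37.4 km

Circle about each station: (x − 22.3)² + (y − 89.8)² = 181.09²; (x − 38.1)² + (y − 123.0)² = 216.02²; (x + 139.3)² + (y + 73.4)² = 48.63².
Subtracting the CMB equation from the TPNV and BGU equations removes the quadratic terms:
31.6 x + 66.4 y = -5851.77
-323.2 x − 326.4 y = 46659.43
Solving the 2×2 system: x ≈ -106.6, y ≈ -37.4 km.
Check against CMB (with the unrounded x, y): √((x − 22.3)²+(y − 89.8)²) = 181.09 ≈ 181.09 km. ✓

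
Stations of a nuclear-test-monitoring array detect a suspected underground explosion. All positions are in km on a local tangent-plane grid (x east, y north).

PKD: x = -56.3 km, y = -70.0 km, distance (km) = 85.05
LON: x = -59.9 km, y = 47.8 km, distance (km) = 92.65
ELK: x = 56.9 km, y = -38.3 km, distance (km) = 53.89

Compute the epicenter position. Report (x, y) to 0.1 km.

Circle about each station: (x + 56.3)² + (y + 70.0)² = 85.05²; (x + 59.9)² + (y − 47.8)² = 92.65²; (x − 56.9)² + (y + 38.3)² = 53.89².
Subtracting pairs of circle equations eliminates x²+y² and gives linear equations (the radical axes):
-7.2 x + 235.6 y = -3547.36
226.4 x + 63.4 y = 964.18
Solving the 2×2 system: x ≈ 8.4, y ≈ -14.8 km.
Check against PKD (with the unrounded x, y): √((x + 56.3)²+(y + 70.0)²) = 85.05 ≈ 85.05 km. ✓

(8.4, -14.8)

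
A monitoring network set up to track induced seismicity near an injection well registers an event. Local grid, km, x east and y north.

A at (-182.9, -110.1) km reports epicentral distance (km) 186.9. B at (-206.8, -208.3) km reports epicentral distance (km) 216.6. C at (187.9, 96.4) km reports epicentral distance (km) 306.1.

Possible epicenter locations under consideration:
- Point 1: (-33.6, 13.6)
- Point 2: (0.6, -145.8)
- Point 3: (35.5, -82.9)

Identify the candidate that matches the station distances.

For each candidate, compare |candidate − station| to the reported distance:
Point 1: residuals A 7.0, B 64.9, C 69.6 → max 69.6 km
Point 2: residuals A 0.0, B 0.0, C 0.1 → max 0.1 km
Point 3: residuals A 33.2, B 56.2, C 70.8 → max 70.8 km
Only Point 2 has all residuals ≈ 0.

Point 2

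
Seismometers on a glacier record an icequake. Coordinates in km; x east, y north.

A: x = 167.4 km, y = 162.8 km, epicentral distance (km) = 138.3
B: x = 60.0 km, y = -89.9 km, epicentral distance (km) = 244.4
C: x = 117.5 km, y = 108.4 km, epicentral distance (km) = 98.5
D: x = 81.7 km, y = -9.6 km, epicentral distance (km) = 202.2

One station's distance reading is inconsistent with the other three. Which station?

D

Solve using three stations at a time. Using A, B, C (subtract circle equations pairwise → linear system) gives (x, y) ≈ (29.5, 152.6).
Distances from that point to each station vs reported:
  A: calculated 138.3 vs reported 138.3 → residual 0.0 km
  B: calculated 244.4 vs reported 244.4 → residual 0.0 km
  C: calculated 98.5 vs reported 98.5 → residual 0.0 km
  D: calculated 170.4 vs reported 202.2 → residual 31.8 km
A, B, C are mutually consistent (residuals ≈ 0); D is off by 31.8 km.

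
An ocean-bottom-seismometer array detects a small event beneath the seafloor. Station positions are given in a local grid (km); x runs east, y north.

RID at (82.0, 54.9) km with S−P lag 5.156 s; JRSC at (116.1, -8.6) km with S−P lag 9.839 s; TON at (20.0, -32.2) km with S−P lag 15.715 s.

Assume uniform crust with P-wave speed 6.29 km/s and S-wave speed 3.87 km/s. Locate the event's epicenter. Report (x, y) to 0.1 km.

(119.9, 90.3)

Distance from S−P lag: d = Δt · v_P v_S / (v_P − v_S) = Δt · (6.29·3.87)/(6.29−3.87) ≈ 10.0588·Δt.
So d_RID = 51.86, d_JRSC = 98.97, d_TON = 158.07 km.
Circle about each station: (x − 82.0)² + (y − 54.9)² = 51.86²; (x − 116.1)² + (y + 8.6)² = 98.97²; (x − 20.0)² + (y + 32.2)² = 158.07².
Subtracting pairs of circle equations eliminates x²+y² and gives linear equations (the radical axes):
68.2 x − 127.0 y = -3290.44
-124.0 x − 174.2 y = -30597.84
Solving the 2×2 system: x ≈ 119.9, y ≈ 90.3 km.
Check against RID (with the unrounded x, y): √((x − 82.0)²+(y − 54.9)²) = 51.86 ≈ 51.86 km. ✓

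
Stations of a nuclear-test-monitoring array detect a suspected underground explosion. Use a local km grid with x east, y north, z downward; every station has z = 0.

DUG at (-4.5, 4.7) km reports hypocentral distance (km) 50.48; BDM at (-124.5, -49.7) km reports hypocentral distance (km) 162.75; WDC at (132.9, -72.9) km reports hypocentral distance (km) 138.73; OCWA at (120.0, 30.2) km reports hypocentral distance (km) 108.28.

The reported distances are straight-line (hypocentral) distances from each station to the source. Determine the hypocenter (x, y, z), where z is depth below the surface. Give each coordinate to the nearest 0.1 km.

(24.0, 2.3, 41.6)

Each station gives a sphere (x−x_i)² + (y−y_i)² + z² = d_i² (stations at z=0).
Subtracting the DUG sphere from BDM and WDC: z² cancels, leaving linear equations in x and y:
-240.0 x − 108.8 y = -6011.33
274.8 x − 155.2 y = 6236.70
Solving: x ≈ 24.000, y ≈ 2.310 km (keep extra digits for the depth step; rounded: 24.0, 2.3).
Then from the DUG sphere: z² = 50.48² − (x + 4.5)² − (y − 4.7)² with x = 24.000, y = 2.310, so z ≈ 41.596 ≈ 41.6 km.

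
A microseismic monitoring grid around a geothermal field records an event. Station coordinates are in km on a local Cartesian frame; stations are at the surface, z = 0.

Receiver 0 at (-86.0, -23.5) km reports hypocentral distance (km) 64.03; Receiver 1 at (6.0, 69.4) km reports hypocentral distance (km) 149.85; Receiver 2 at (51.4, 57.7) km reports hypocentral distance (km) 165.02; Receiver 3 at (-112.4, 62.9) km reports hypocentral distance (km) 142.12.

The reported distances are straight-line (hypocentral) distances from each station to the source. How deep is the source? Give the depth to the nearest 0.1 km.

z ≈ 42.9 km

Each station gives a sphere (x−x_i)² + (y−y_i)² + z² = d_i² (stations at z=0).
Subtracting the Receiver 0 sphere from Receiver 1 and Receiver 2: z² cancels, leaving linear equations in x and y:
184.0 x + 185.8 y = -21451.07
274.8 x + 162.4 y = -25108.76
Solving: x ≈ -55.796, y ≈ -60.197 km (keep extra digits for the depth step; rounded: -55.8, -60.2).
Then from the Receiver 0 sphere: z² = 64.03² − (x + 86.0)² − (y + 23.5)² with x = -55.796, y = -60.197, so z ≈ 42.906 ≈ 42.9 km.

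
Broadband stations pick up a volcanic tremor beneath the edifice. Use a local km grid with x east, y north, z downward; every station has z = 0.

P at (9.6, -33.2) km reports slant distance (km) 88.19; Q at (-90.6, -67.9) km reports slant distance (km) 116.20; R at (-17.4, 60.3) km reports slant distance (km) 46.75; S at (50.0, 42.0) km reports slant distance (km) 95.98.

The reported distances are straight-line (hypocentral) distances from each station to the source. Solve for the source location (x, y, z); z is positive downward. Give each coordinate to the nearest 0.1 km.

x ≈ -40.8 km, y ≈ 32.8 km, depth ≈ 29.7 km

Each station gives a sphere (x−x_i)² + (y−y_i)² + z² = d_i² (stations at z=0).
Subtracting the P sphere from Q and R: z² cancels, leaving linear equations in x and y:
-200.4 x − 69.4 y = 5899.41
-54.0 x + 187.0 y = 8336.36
Solving: x ≈ -40.797, y ≈ 32.799 km (keep extra digits for the depth step; rounded: -40.8, 32.8).
Then from the P sphere: z² = 88.19² − (x − 9.6)² − (y + 33.2)² with x = -40.797, y = 32.799, so z ≈ 29.694 ≈ 29.7 km.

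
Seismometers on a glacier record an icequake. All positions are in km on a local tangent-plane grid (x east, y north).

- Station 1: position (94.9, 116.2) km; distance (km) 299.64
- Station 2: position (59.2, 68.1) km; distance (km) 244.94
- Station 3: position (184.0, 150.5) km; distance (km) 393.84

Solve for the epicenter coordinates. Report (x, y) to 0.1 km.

Circle about each station: (x − 94.9)² + (y − 116.2)² = 299.64²; (x − 59.2)² + (y − 68.1)² = 244.94²; (x − 184.0)² + (y − 150.5)² = 393.84².
Subtracting the Station 1 equation from the Station 2 and Station 3 equations removes the quadratic terms:
-71.4 x − 96.2 y = 15422.33
178.2 x + 68.6 y = -31328.02
Solving the 2×2 system: x ≈ -159.7, y ≈ -41.8 km.

(-159.7, -41.8)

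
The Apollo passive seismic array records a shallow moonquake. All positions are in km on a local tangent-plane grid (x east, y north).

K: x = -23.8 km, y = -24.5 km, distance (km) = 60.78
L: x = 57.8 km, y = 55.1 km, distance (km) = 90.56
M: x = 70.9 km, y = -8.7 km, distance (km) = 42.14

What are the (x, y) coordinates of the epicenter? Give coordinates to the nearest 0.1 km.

36.4 km east, -32.9 km north

Circle about each station: (x + 23.8)² + (y + 24.5)² = 60.78²; (x − 57.8)² + (y − 55.1)² = 90.56²; (x − 70.9)² + (y + 8.7)² = 42.14².
Subtracting pairs of circle equations eliminates x²+y² and gives linear equations (the radical axes):
163.2 x + 159.2 y = 703.25
189.4 x + 31.6 y = 5854.24
Solving the 2×2 system: x ≈ 36.4, y ≈ -32.9 km.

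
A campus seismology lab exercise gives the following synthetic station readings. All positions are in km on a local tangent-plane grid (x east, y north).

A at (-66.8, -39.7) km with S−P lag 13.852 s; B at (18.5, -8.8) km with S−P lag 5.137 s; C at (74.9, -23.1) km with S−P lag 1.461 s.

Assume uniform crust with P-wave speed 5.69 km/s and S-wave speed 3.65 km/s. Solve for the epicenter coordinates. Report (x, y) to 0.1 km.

Distance from S−P lag: d = Δt · v_P v_S / (v_P − v_S) = Δt · (5.69·3.65)/(5.69−3.65) ≈ 10.1806·Δt.
So d_A = 141.02, d_B = 52.30, d_C = 14.87 km.
Circle about each station: (x + 66.8)² + (y + 39.7)² = 141.02²; (x − 18.5)² + (y + 8.8)² = 52.30²; (x − 74.9)² + (y + 23.1)² = 14.87².
Subtracting the A equation from the B and C equations removes the quadratic terms:
170.6 x + 61.8 y = 11532.71
283.4 x + 33.2 y = 19770.81
Solving the 2×2 system: x ≈ 70.8, y ≈ -8.8 km.
Check against A (with the unrounded x, y): √((x + 66.8)²+(y + 39.7)²) = 141.02 ≈ 141.02 km. ✓

(70.8, -8.8)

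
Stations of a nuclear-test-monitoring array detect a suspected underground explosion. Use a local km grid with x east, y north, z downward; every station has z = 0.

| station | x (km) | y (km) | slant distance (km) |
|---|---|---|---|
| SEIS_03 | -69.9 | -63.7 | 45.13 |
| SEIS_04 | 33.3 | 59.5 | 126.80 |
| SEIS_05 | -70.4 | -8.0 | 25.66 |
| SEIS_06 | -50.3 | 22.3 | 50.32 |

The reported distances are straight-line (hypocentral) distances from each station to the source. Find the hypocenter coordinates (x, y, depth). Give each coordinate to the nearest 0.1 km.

(-60.9, -23.4, 18.2)

Each station gives a sphere (x−x_i)² + (y−y_i)² + z² = d_i² (stations at z=0).
Subtracting the SEIS_03 sphere from SEIS_04 and SEIS_05: z² cancels, leaving linear equations in x and y:
206.4 x + 246.4 y = -18336.08
-1.0 x + 111.4 y = -2545.26
Solving: x ≈ -60.909, y ≈ -23.395 km (keep extra digits for the depth step; rounded: -60.9, -23.4).
Then from the SEIS_03 sphere: z² = 45.13² − (x + 69.9)² − (y + 63.7)² with x = -60.909, y = -23.395, so z ≈ 18.204 ≈ 18.2 km.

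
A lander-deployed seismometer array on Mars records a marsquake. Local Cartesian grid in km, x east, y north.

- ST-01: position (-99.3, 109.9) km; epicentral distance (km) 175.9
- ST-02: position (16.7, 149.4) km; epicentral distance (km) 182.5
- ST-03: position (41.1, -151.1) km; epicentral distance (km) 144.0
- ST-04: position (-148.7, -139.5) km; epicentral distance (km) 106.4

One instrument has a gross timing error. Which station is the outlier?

ST-02

Solve using three stations at a time. Using ST-01, ST-03, ST-04 (subtract circle equations pairwise → linear system) gives (x, y) ≈ (-73.6, -64.1).
Distances from that point to each station vs reported:
  ST-01: calculated 175.9 vs reported 175.9 → residual 0.0 km
  ST-02: calculated 231.8 vs reported 182.5 → residual 49.3 km
  ST-03: calculated 144.0 vs reported 144.0 → residual 0.0 km
  ST-04: calculated 106.4 vs reported 106.4 → residual 0.0 km
ST-01, ST-03, ST-04 are mutually consistent (residuals ≈ 0); ST-02 is off by 49.3 km.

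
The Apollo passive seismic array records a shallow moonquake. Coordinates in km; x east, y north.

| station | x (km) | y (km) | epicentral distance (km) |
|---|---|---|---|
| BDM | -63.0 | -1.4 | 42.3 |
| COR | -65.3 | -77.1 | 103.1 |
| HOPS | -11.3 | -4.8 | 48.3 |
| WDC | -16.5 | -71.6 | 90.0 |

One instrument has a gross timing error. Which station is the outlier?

HOPS

Solve using three stations at a time. Using BDM, COR, WDC (subtract circle equations pairwise → linear system) gives (x, y) ≈ (-25.4, 18.0).
Distances from that point to each station vs reported:
  BDM: calculated 42.3 vs reported 42.3 → residual 0.0 km
  COR: calculated 103.1 vs reported 103.1 → residual 0.0 km
  HOPS: calculated 26.8 vs reported 48.3 → residual 21.5 km
  WDC: calculated 90.0 vs reported 90.0 → residual 0.0 km
BDM, COR, WDC are mutually consistent (residuals ≈ 0); HOPS is off by 21.5 km.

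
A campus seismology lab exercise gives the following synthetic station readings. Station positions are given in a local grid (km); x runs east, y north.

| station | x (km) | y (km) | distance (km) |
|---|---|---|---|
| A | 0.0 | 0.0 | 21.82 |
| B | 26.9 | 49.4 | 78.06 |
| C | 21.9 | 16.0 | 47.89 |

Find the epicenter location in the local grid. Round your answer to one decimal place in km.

Circle about each station: x² + y² = 21.82²; (x − 26.9)² + (y − 49.4)² = 78.06²; (x − 21.9)² + (y − 16.0)² = 47.89².
Subtracting the A equation from the B and C equations removes the quadratic terms:
53.8 x + 98.8 y = -2453.28
43.8 x + 32.0 y = -1081.73
Solving the 2×2 system: x ≈ -10.9, y ≈ -18.9 km.
Check against A (with the unrounded x, y): √(x²+y²) = 21.81 ≈ 21.82 km. ✓

(-10.9, -18.9)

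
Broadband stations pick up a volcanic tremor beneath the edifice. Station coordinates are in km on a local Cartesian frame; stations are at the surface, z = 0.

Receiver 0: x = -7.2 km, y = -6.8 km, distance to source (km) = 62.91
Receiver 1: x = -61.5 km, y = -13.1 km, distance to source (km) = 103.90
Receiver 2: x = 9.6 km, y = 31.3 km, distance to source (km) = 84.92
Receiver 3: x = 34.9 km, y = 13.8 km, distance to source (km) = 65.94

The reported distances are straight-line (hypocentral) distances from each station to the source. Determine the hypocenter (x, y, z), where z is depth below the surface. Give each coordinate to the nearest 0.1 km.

Each station gives a sphere (x−x_i)² + (y−y_i)² + z² = d_i² (stations at z=0).
Subtracting the Receiver 0 sphere from Receiver 1 and Receiver 2: z² cancels, leaving linear equations in x and y:
-108.6 x − 12.6 y = -2981.76
33.6 x + 76.2 y = -2279.97
Solving: x ≈ 32.595, y ≈ -44.294 km (keep extra digits for the depth step; rounded: 32.6, -44.3).
Then from the Receiver 0 sphere: z² = 62.91² − (x + 7.2)² − (y + 6.8)² with x = 32.595, y = -44.294, so z ≈ 31.116 ≈ 31.1 km.

(32.6, -44.3, 31.1)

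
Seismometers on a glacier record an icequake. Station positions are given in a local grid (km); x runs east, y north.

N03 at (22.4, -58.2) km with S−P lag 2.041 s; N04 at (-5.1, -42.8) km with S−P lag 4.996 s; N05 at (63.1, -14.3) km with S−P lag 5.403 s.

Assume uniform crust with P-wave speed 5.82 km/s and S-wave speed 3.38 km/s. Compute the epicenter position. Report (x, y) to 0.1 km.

34.9 km east, -47.5 km north

Distance from S−P lag: d = Δt · v_P v_S / (v_P − v_S) = Δt · (5.82·3.38)/(5.82−3.38) ≈ 8.0621·Δt.
So d_N03 = 16.45, d_N04 = 40.28, d_N05 = 43.56 km.
Circle about each station: (x − 22.4)² + (y + 58.2)² = 16.45²; (x + 5.1)² + (y + 42.8)² = 40.28²; (x − 63.1)² + (y + 14.3)² = 43.56².
Subtracting the N03 equation from the N04 and N05 equations removes the quadratic terms:
-55.0 x + 30.8 y = -3383.03
81.4 x + 87.8 y = -1329.77
Solving the 2×2 system: x ≈ 34.9, y ≈ -47.5 km.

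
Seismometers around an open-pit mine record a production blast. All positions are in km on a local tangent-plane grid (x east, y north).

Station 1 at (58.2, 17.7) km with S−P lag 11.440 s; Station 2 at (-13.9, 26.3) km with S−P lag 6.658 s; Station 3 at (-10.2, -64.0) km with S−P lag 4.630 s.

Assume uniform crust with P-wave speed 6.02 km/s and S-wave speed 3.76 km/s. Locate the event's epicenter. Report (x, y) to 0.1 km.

Distance from S−P lag: d = Δt · v_P v_S / (v_P − v_S) = Δt · (6.02·3.76)/(6.02−3.76) ≈ 10.0156·Δt.
So d_Station 1 = 114.58, d_Station 2 = 66.68, d_Station 3 = 46.37 km.
Circle about each station: (x − 58.2)² + (y − 17.7)² = 114.58²; (x + 13.9)² + (y − 26.3)² = 66.68²; (x + 10.2)² + (y + 64.0)² = 46.37².
Subtracting the Station 1 equation from the Station 2 and Station 3 equations removes the quadratic terms:
-144.2 x + 17.2 y = 5866.72
-136.8 x − 163.4 y = 11477.91
Solving the 2×2 system: x ≈ -44.6, y ≈ -32.9 km.

(-44.6, -32.9)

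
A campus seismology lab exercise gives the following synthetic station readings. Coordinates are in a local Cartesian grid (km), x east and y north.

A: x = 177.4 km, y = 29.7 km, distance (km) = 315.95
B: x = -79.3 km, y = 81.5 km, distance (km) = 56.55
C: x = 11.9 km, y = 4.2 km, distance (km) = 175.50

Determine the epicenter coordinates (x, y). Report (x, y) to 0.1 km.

x ≈ -128.2 km, y ≈ 109.9 km

Circle about each station: (x − 177.4)² + (y − 29.7)² = 315.95²; (x + 79.3)² + (y − 81.5)² = 56.55²; (x − 11.9)² + (y − 4.2)² = 175.50².
Subtracting the A equation from the B and C equations removes the quadratic terms:
-513.4 x + 103.6 y = 77204.39
-331.0 x − 51.0 y = 36830.55
Solving the 2×2 system: x ≈ -128.2, y ≈ 109.9 km.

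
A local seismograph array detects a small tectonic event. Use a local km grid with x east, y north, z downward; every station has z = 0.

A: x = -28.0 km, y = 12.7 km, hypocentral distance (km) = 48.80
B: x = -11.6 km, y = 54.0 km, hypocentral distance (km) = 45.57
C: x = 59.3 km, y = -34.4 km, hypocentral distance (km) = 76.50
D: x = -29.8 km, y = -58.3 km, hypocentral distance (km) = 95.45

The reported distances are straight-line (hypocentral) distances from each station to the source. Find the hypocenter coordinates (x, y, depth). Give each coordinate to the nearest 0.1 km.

Each station gives a sphere (x−x_i)² + (y−y_i)² + z² = d_i² (stations at z=0).
Subtracting the A sphere from B and C: z² cancels, leaving linear equations in x and y:
32.8 x + 82.6 y = 2410.09
174.6 x − 94.2 y = 283.75
Solving: x ≈ 14.303, y ≈ 23.498 km (keep extra digits for the depth step; rounded: 14.3, 23.5).
Then from the A sphere: z² = 48.80² − (x + 28.0)² − (y − 12.7)² with x = 14.303, y = 23.498, so z ≈ 21.801 ≈ 21.8 km.

x ≈ 14.3 km, y ≈ 23.5 km, depth ≈ 21.8 km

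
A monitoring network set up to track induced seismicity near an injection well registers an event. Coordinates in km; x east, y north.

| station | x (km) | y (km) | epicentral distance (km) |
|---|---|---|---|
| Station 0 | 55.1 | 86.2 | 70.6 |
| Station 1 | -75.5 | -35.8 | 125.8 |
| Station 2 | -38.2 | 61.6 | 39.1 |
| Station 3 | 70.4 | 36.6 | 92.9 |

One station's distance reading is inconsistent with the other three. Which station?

Station 2

Solve using three stations at a time. Using Station 0, Station 1, Station 3 (subtract circle equations pairwise → linear system) gives (x, y) ≈ (-14.6, 74.3).
Distances from that point to each station vs reported:
  Station 0: calculated 70.7 vs reported 70.6 → residual 0.1 km
  Station 1: calculated 125.8 vs reported 125.8 → residual 0.0 km
  Station 2: calculated 26.8 vs reported 39.1 → residual 12.3 km
  Station 3: calculated 93.0 vs reported 92.9 → residual 0.1 km
Station 0, Station 1, Station 3 are mutually consistent (residuals ≈ 0); Station 2 is off by 12.3 km.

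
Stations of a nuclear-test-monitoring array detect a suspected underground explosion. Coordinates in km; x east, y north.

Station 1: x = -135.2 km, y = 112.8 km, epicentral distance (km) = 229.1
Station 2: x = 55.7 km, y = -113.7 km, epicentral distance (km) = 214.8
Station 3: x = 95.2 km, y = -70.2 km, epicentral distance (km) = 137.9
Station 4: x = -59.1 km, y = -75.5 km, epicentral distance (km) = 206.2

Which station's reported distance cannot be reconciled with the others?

Solve using three stations at a time. Using Station 1, Station 3, Station 4 (subtract circle equations pairwise → linear system) gives (x, y) ≈ (89.4, 67.6).
Distances from that point to each station vs reported:
  Station 1: calculated 229.1 vs reported 229.1 → residual 0.0 km
  Station 2: calculated 184.4 vs reported 214.8 → residual 30.4 km
  Station 3: calculated 137.9 vs reported 137.9 → residual 0.0 km
  Station 4: calculated 206.2 vs reported 206.2 → residual 0.0 km
Station 1, Station 3, Station 4 are mutually consistent (residuals ≈ 0); Station 2 is off by 30.4 km.

Station 2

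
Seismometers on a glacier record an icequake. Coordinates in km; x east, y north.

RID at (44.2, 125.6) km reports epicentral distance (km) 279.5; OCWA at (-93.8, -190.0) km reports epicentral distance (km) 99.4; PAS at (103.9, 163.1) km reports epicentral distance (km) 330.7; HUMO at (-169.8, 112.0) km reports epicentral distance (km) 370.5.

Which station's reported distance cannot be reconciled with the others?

Solve using three stations at a time. Using RID, OCWA, PAS (subtract circle equations pairwise → linear system) gives (x, y) ≈ (-2.7, -150.0).
Distances from that point to each station vs reported:
  RID: calculated 279.5 vs reported 279.5 → residual 0.0 km
  OCWA: calculated 99.5 vs reported 99.4 → residual 0.1 km
  PAS: calculated 330.7 vs reported 330.7 → residual 0.0 km
  HUMO: calculated 310.7 vs reported 370.5 → residual 59.8 km
RID, OCWA, PAS are mutually consistent (residuals ≈ 0); HUMO is off by 59.8 km.

HUMO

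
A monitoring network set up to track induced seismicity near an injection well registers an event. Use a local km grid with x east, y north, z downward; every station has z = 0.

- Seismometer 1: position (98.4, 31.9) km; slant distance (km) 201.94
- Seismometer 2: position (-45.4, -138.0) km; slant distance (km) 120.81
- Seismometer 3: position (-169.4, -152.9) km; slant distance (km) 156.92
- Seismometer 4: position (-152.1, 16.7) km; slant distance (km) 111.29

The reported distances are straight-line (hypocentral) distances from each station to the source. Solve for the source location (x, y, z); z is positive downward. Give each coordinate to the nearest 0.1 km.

Each station gives a sphere (x−x_i)² + (y−y_i)² + z² = d_i² (stations at z=0).
Subtracting the Seismometer 1 sphere from Seismometer 2 and Seismometer 3: z² cancels, leaving linear equations in x and y:
-287.6 x − 339.8 y = 36589.70
-535.6 x − 369.6 y = 57530.48
Solving: x ≈ -79.595, y ≈ -40.313 km (keep extra digits for the depth step; rounded: -79.6, -40.3).
Then from the Seismometer 1 sphere: z² = 201.94² − (x − 98.4)² − (y − 31.9)² with x = -79.595, y = -40.313, so z ≈ 62.312 ≈ 62.3 km.

x ≈ -79.6 km, y ≈ -40.3 km, depth ≈ 62.3 km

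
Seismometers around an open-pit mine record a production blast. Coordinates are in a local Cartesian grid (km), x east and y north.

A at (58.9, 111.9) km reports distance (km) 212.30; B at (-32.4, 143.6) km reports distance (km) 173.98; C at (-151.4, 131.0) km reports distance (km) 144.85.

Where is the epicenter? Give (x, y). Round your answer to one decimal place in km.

Circle about each station: (x − 58.9)² + (y − 111.9)² = 212.30²; (x + 32.4)² + (y − 143.6)² = 173.98²; (x + 151.4)² + (y − 131.0)² = 144.85².
Subtracting pairs of circle equations eliminates x²+y² and gives linear equations (the radical axes):
-182.6 x + 63.4 y = 20482.15
-420.6 x + 38.2 y = 48181.91
Solving the 2×2 system: x ≈ -115.4, y ≈ -9.3 km.
Check against A (with the unrounded x, y): √((x − 58.9)²+(y − 111.9)²) = 212.30 ≈ 212.30 km. ✓

x ≈ -115.4 km, y ≈ -9.3 km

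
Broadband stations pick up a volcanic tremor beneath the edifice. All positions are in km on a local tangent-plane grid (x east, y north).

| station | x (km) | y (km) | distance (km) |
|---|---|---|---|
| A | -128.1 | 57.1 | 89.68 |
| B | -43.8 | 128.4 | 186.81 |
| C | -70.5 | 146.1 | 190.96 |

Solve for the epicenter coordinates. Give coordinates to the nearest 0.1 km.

-139.9 km east, -31.8 km north

Circle about each station: (x + 128.1)² + (y − 57.1)² = 89.68²; (x + 43.8)² + (y − 128.4)² = 186.81²; (x + 70.5)² + (y − 146.1)² = 190.96².
Subtracting pairs of circle equations eliminates x²+y² and gives linear equations (the radical axes):
168.6 x + 142.6 y = -28120.49
115.2 x + 178.0 y = -21777.78
Solving the 2×2 system: x ≈ -139.9, y ≈ -31.8 km.
Check against A (with the unrounded x, y): √((x + 128.1)²+(y − 57.1)²) = 89.70 ≈ 89.68 km. ✓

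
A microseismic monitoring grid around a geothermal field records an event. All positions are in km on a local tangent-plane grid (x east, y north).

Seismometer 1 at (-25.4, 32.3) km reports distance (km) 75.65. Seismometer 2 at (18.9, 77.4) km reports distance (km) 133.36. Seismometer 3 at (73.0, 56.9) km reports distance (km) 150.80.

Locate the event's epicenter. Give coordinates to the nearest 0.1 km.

Circle about each station: (x + 25.4)² + (y − 32.3)² = 75.65²; (x − 18.9)² + (y − 77.4)² = 133.36²; (x − 73.0)² + (y − 56.9)² = 150.80².
Subtracting the Seismometer 1 equation from the Seismometer 2 and Seismometer 3 equations removes the quadratic terms:
88.6 x + 90.2 y = -7402.45
196.8 x + 49.2 y = -10139.56
Solving the 2×2 system: x ≈ -41.1, y ≈ -41.7 km.

-41.1 km east, -41.7 km north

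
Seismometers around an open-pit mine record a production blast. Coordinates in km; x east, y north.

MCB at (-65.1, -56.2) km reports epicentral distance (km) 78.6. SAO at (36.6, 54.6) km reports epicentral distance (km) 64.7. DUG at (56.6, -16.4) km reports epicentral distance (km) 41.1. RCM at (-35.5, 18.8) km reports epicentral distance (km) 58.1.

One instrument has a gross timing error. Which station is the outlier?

MCB

Solve using three stations at a time. Using SAO, DUG, RCM (subtract circle equations pairwise → linear system) gives (x, y) ≈ (16.6, -6.9).
Distances from that point to each station vs reported:
  MCB: calculated 95.4 vs reported 78.6 → residual 16.8 km
  SAO: calculated 64.7 vs reported 64.7 → residual 0.0 km
  DUG: calculated 41.1 vs reported 41.1 → residual 0.0 km
  RCM: calculated 58.1 vs reported 58.1 → residual 0.0 km
SAO, DUG, RCM are mutually consistent (residuals ≈ 0); MCB is off by 16.8 km.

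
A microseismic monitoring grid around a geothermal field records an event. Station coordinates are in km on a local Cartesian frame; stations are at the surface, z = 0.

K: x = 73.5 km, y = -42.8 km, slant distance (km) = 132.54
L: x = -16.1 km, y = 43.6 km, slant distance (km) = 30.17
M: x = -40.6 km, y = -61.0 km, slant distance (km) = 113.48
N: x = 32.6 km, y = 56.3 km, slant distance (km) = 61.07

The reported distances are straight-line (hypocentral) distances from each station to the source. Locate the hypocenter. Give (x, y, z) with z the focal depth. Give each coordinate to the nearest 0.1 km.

x ≈ -19.8 km, y ≈ 46.5 km, depth ≈ 29.8 km

Each station gives a sphere (x−x_i)² + (y−y_i)² + z² = d_i² (stations at z=0).
Subtracting the K sphere from L and M: z² cancels, leaving linear equations in x and y:
-179.2 x + 172.8 y = 11582.70
-228.2 x − 36.4 y = 2824.41
Solving: x ≈ -19.794, y ≈ 46.502 km (keep extra digits for the depth step; rounded: -19.8, 46.5).
Then from the K sphere: z² = 132.54² − (x − 73.5)² − (y + 42.8)² with x = -19.794, y = 46.502, so z ≈ 29.803 ≈ 29.8 km.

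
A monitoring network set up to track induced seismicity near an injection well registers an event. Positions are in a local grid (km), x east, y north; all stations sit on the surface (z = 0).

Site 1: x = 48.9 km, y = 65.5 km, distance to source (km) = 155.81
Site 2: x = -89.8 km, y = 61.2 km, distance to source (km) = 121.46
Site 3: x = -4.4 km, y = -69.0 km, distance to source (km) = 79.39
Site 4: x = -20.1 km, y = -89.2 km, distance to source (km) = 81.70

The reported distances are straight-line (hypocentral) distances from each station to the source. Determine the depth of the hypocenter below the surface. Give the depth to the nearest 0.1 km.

Each station gives a sphere (x−x_i)² + (y−y_i)² + z² = d_i² (stations at z=0).
Subtracting the Site 1 sphere from Site 2 and Site 3: z² cancels, leaving linear equations in x and y:
-277.4 x − 8.6 y = 14652.24
-106.6 x − 269.0 y = 16072.88
Solving: x ≈ -51.601, y ≈ -39.302 km (keep extra digits for the depth step; rounded: -51.6, -39.3).
Then from the Site 1 sphere: z² = 155.81² − (x − 48.9)² − (y − 65.5)² with x = -51.601, y = -39.302, so z ≈ 56.505 ≈ 56.5 km.

56.5 km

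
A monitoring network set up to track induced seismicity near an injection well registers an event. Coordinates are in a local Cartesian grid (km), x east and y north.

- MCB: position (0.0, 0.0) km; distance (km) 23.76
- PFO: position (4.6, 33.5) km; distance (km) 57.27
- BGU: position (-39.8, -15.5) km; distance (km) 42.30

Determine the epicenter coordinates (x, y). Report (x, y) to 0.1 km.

Circle about each station: x² + y² = 23.76²; (x − 4.6)² + (y − 33.5)² = 57.27²; (x + 39.8)² + (y + 15.5)² = 42.30².
Subtracting pairs of circle equations eliminates x²+y² and gives linear equations (the radical axes):
9.2 x + 67.0 y = -1571.91
-79.6 x − 31.0 y = 599.54
Solving the 2×2 system: x ≈ 1.7, y ≈ -23.7 km.

x ≈ 1.7 km, y ≈ -23.7 km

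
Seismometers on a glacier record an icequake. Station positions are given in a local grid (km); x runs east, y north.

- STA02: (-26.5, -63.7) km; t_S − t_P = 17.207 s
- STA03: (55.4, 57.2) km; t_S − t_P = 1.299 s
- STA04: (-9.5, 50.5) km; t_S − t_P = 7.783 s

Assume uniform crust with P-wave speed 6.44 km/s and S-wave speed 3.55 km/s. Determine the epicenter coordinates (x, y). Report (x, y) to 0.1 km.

Distance from S−P lag: d = Δt · v_P v_S / (v_P − v_S) = Δt · (6.44·3.55)/(6.44−3.55) ≈ 7.9107·Δt.
So d_STA02 = 136.12, d_STA03 = 10.28, d_STA04 = 61.57 km.
Circle about each station: (x + 26.5)² + (y + 63.7)² = 136.12²; (x − 55.4)² + (y − 57.2)² = 10.28²; (x + 9.5)² + (y − 50.5)² = 61.57².
Subtracting the STA02 equation from the STA03 and STA04 equations removes the quadratic terms:
163.8 x + 241.8 y = 20004.04
34.0 x + 228.4 y = 12618.35
Solving the 2×2 system: x ≈ 52.0, y ≈ 47.5 km.
Check against STA02 (with the unrounded x, y): √((x + 26.5)²+(y + 63.7)²) = 136.12 ≈ 136.12 km. ✓

(52.0, 47.5)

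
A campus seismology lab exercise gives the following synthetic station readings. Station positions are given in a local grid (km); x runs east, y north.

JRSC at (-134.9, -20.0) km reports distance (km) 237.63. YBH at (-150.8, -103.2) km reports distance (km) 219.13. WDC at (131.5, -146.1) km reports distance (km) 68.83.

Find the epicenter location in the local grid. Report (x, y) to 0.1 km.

Circle about each station: (x + 134.9)² + (y + 20.0)² = 237.63²; (x + 150.8)² + (y + 103.2)² = 219.13²; (x − 131.5)² + (y + 146.1)² = 68.83².
Subtracting the JRSC equation from the YBH and WDC equations removes the quadratic terms:
-31.8 x − 166.4 y = 23242.93
532.8 x − 252.2 y = 71769.90
Solving the 2×2 system: x ≈ 62.9, y ≈ -151.7 km.

x ≈ 62.9 km, y ≈ -151.7 km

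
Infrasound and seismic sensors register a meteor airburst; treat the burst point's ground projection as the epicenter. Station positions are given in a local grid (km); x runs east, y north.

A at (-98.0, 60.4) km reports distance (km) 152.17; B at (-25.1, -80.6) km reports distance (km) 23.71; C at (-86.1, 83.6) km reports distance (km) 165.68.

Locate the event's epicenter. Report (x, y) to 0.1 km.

Circle about each station: (x + 98.0)² + (y − 60.4)² = 152.17²; (x + 25.1)² + (y + 80.6)² = 23.71²; (x + 86.1)² + (y − 83.6)² = 165.68².
Subtracting the A equation from the B and C equations removes the quadratic terms:
145.8 x − 282.0 y = 16467.75
23.8 x + 46.4 y = -3144.14
Solving the 2×2 system: x ≈ -9.1, y ≈ -63.1 km.

(-9.1, -63.1)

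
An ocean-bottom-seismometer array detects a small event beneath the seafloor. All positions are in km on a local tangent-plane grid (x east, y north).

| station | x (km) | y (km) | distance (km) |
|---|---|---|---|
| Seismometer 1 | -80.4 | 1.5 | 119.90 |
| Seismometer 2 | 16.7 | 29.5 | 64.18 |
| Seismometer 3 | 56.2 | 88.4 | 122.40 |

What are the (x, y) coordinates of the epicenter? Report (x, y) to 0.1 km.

Circle about each station: (x + 80.4)² + (y − 1.5)² = 119.90²; (x − 16.7)² + (y − 29.5)² = 64.18²; (x − 56.2)² + (y − 88.4)² = 122.40².
Subtracting pairs of circle equations eliminates x²+y² and gives linear equations (the radical axes):
194.2 x + 56.0 y = 4939.67
273.2 x + 173.8 y = 3900.84
Solving the 2×2 system: x ≈ 34.7, y ≈ -32.1 km.
Check against Seismometer 1 (with the unrounded x, y): √((x + 80.4)²+(y − 1.5)²) = 119.89 ≈ 119.90 km. ✓

34.7 km east, -32.1 km north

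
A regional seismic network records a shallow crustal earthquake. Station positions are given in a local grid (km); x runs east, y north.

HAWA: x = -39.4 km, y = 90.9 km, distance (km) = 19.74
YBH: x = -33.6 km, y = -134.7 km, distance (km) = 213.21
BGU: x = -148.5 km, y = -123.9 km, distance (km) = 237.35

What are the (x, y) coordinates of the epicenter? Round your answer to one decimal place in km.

-24.2 km east, 78.3 km north

Circle about each station: (x + 39.4)² + (y − 90.9)² = 19.74²; (x + 33.6)² + (y + 134.7)² = 213.21²; (x + 148.5)² + (y + 123.9)² = 237.35².
Subtracting the HAWA equation from the YBH and BGU equations removes the quadratic terms:
11.6 x − 451.2 y = -35610.96
-218.2 x − 429.6 y = -28357.06
Solving the 2×2 system: x ≈ -24.2, y ≈ 78.3 km.
Check against HAWA (with the unrounded x, y): √((x + 39.4)²+(y − 90.9)²) = 19.74 ≈ 19.74 km. ✓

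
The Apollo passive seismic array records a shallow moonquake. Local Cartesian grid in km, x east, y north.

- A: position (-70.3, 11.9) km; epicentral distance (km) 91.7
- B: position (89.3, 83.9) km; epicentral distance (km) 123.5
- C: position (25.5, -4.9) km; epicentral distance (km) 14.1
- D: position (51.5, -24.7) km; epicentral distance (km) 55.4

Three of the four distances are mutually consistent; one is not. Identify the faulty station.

Solve using three stations at a time. Using A, B, C (subtract circle equations pairwise → linear system) gives (x, y) ≈ (17.0, -16.2).
Distances from that point to each station vs reported:
  A: calculated 91.7 vs reported 91.7 → residual 0.0 km
  B: calculated 123.5 vs reported 123.5 → residual 0.0 km
  C: calculated 14.2 vs reported 14.1 → residual 0.1 km
  D: calculated 35.5 vs reported 55.4 → residual 19.9 km
A, B, C are mutually consistent (residuals ≈ 0); D is off by 19.9 km.

D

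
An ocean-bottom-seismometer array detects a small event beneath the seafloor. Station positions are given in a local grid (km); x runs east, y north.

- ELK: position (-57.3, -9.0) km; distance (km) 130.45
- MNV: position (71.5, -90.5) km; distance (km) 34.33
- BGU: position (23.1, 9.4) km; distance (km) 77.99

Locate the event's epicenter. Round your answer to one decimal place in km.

Circle about each station: (x + 57.3)² + (y + 9.0)² = 130.45²; (x − 71.5)² + (y + 90.5)² = 34.33²; (x − 23.1)² + (y − 9.4)² = 77.99².
Subtracting the ELK equation from the MNV and BGU equations removes the quadratic terms:
257.6 x − 163.0 y = 25776.86
160.8 x + 36.8 y = 8192.44
Solving the 2×2 system: x ≈ 64.0, y ≈ -57.0 km.

(64.0, -57.0)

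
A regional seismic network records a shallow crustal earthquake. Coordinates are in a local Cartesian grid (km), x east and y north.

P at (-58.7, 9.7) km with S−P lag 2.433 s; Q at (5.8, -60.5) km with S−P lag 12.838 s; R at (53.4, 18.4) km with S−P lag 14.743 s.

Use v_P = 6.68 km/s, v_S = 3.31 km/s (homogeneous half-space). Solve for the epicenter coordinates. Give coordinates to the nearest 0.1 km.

(-42.8, 8.3)

Distance from S−P lag: d = Δt · v_P v_S / (v_P − v_S) = Δt · (6.68·3.31)/(6.68−3.31) ≈ 6.5611·Δt.
So d_P = 15.96, d_Q = 84.23, d_R = 96.73 km.
Circle about each station: (x + 58.7)² + (y − 9.7)² = 15.96²; (x − 5.8)² + (y + 60.5)² = 84.23²; (x − 53.4)² + (y − 18.4)² = 96.73².
Subtracting the P equation from the Q and R equations removes the quadratic terms:
129.0 x − 140.4 y = -6685.86
224.2 x + 17.4 y = -9451.63
Solving the 2×2 system: x ≈ -42.8, y ≈ 8.3 km.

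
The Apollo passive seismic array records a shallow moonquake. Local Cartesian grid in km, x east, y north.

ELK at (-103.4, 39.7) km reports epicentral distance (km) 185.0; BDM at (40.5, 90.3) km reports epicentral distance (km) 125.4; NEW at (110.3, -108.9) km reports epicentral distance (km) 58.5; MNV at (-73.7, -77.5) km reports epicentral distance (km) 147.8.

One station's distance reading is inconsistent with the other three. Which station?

Solve using three stations at a time. Using ELK, BDM, MNV (subtract circle equations pairwise → linear system) gives (x, y) ≈ (67.0, -32.3).
Distances from that point to each station vs reported:
  ELK: calculated 185.0 vs reported 185.0 → residual 0.0 km
  BDM: calculated 125.4 vs reported 125.4 → residual 0.0 km
  NEW: calculated 88.0 vs reported 58.5 → residual 29.5 km
  MNV: calculated 147.8 vs reported 147.8 → residual 0.0 km
ELK, BDM, MNV are mutually consistent (residuals ≈ 0); NEW is off by 29.5 km.

NEW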